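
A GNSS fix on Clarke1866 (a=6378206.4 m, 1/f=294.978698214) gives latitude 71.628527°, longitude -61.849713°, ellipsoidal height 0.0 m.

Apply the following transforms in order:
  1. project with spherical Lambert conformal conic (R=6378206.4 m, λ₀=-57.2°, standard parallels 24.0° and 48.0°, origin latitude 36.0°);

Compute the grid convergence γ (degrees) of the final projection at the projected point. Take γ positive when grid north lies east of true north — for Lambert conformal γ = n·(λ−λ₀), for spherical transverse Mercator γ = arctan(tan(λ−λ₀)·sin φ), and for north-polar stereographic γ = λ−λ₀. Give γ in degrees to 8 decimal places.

-2.75348583

start: φ=71.628527°, λ=-61.849713°, h=0.000 m
→ into lcc (λ₀=-57.2°): φ=71.62852700°, λ−λ₀=-4.64971300°
convergence γ = -2.75348583°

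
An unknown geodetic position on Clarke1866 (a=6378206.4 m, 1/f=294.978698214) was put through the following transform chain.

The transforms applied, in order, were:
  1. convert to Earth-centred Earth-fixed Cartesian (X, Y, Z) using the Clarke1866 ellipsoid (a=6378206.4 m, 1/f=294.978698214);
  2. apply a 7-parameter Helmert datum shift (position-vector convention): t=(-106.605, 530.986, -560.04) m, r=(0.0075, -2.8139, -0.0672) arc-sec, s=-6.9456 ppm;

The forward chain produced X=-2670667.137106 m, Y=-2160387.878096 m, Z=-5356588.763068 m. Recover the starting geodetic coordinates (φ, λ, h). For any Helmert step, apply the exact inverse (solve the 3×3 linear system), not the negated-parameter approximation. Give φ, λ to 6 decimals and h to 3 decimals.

φ=-57.500096°, λ=-141.022241°, h=238.453 m

start: X=-2670667.1371, Y=-2160387.8781, Z=-5356588.7631 m
→ Helmert⁻¹: X=-2670651.4447, Y=-2160934.9379, Z=-5356029.4121
→ geod (Bowring, a=6378206.400): φ=-57.50009600°, λ=-141.02224100°, h=238.4530 m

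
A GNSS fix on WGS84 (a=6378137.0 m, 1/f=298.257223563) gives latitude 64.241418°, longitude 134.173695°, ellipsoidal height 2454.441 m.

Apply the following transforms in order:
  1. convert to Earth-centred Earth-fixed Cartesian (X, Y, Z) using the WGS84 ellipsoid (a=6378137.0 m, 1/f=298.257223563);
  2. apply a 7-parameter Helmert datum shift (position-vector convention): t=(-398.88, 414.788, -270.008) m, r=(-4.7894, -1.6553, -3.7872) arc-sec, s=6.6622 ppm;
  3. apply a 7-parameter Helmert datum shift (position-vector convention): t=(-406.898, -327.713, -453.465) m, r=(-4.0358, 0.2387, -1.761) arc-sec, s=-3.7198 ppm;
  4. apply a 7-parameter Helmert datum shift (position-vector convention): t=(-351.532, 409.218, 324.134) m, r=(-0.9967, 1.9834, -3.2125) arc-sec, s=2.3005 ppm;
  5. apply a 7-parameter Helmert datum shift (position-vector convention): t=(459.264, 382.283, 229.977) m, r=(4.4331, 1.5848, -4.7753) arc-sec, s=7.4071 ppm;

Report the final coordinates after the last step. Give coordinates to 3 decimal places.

start: φ=64.241418°, λ=134.173695°, h=2454.441 m
→ ECEF (a=6378137.000, f=1/298.257223563): X=-1937506.7812, Y=1994212.9639, Z=5723672.4110
→ Helmert 7p (PV): X=-1937927.8870, Y=1994809.5149, Z=5723378.6811
→ Helmert 7p (PV): X=-1938303.9222, Y=1994602.9106, Z=5722867.1385
→ Helmert 7p (PV): X=-1938573.8179, Y=1995074.5594, Z=5723213.4381
→ Helmert 7p (PV): X=-1938038.7506, Y=1995393.4951, Z=5723543.5813

X=-1938038.751 m, Y=1995393.495 m, Z=5723543.581 m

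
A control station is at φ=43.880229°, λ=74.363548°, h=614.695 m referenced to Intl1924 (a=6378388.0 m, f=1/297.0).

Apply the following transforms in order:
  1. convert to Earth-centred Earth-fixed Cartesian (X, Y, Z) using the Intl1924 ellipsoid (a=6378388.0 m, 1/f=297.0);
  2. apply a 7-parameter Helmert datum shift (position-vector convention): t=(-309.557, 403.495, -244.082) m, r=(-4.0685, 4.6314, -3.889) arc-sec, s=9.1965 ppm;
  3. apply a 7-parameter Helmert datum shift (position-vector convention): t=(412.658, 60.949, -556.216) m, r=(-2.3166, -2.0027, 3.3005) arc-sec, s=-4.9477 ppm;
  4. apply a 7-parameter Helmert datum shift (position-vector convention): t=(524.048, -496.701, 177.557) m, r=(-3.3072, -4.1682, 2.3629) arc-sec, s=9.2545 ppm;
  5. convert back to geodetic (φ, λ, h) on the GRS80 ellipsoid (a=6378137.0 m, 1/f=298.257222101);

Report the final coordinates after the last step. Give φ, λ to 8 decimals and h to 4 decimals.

start: φ=43.880229°, λ=74.363548°, h=614.695 m
→ ECEF (a=6378388.000, f=1/297.0): X=1241296.1044, Y=4434927.7464, Z=4399012.9519
→ Helmert 7p (PV): X=1241180.3566, Y=4435435.3929, Z=4398693.9753
→ Helmert 7p (PV): X=1241473.1930, Y=4435543.6594, Z=4398078.2319
→ Helmert 7p (PV): X=1241869.0404, Y=4435172.7475, Z=4398250.4598
→ geod (Bowring, a=6378137.000): φ=43.87202633°, λ=74.35750592°, h=574.7995 m

φ=43.87202633°, λ=74.35750592°, h=574.7995 m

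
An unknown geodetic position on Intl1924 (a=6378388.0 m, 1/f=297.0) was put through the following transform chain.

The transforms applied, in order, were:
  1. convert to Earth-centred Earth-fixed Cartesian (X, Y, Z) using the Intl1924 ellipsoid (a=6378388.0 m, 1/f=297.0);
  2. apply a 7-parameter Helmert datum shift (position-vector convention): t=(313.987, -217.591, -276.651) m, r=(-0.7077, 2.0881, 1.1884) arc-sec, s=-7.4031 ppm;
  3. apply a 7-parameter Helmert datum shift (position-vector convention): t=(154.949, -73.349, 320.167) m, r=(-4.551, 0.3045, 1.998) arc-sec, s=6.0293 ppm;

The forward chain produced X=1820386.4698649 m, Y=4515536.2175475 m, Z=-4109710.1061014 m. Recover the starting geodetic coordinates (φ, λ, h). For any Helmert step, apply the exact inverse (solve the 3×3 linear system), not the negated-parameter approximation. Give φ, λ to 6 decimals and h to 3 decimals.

φ=-40.356898°, λ=68.049193°, h=1992.308 m

start: X=1820386.4699, Y=4515536.2175, Z=-4109710.1061 m
→ Helmert⁻¹: X=1820270.3547, Y=4515655.3889, Z=-4109903.1726
→ Helmert⁻¹: X=1820037.4630, Y=4515910.0257, Z=-4109623.0267
→ geod (Bowring, a=6378388.000): φ=-40.35689800°, λ=68.04919300°, h=1992.3080 m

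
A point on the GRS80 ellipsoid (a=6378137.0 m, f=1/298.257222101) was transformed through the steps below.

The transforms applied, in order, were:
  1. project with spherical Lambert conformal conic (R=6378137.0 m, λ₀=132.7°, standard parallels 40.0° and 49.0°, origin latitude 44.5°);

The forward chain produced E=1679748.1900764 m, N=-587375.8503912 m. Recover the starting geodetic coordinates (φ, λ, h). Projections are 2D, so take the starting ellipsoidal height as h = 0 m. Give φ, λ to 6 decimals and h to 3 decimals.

start: E=1679748.1901, N=-587375.8504 m
→ lcc⁻¹: φ=37.44697100°, λ=151.79757800°

φ=37.446971°, λ=151.797578°, h=0.000 m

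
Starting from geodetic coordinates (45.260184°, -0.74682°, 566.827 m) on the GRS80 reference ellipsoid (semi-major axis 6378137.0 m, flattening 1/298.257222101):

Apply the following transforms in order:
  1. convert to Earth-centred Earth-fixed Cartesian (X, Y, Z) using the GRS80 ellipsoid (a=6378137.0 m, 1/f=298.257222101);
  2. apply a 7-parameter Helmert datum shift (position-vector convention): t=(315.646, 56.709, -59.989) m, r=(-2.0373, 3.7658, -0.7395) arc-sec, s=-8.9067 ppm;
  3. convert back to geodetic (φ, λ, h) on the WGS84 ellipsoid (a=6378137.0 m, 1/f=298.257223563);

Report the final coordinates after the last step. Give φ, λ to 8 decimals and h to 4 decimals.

start: φ=45.260184°, λ=-0.746820°, h=566.827 m
→ ECEF (a=6378137.000, f=1/298.257222101): X=4497115.2014, Y=-58620.8237, Z=4508150.7930
→ Helmert 7p (PV): X=4497472.8879, Y=-58535.1884, Z=4507969.1266
→ geod (Bowring, a=6378137.000): φ=45.25675502°, λ=-0.74566984°, h=688.7638 m

φ=45.25675502°, λ=-0.74566984°, h=688.7638 m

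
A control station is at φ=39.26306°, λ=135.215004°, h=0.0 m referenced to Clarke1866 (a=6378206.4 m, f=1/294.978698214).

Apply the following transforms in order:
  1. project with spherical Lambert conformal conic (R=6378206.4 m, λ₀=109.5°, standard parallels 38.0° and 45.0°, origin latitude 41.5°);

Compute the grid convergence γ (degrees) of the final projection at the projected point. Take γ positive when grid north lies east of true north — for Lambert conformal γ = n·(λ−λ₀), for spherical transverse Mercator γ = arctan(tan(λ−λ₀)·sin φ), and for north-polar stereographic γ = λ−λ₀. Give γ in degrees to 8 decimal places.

17.04989786

start: φ=39.263060°, λ=135.215004°, h=0.000 m
→ into lcc (λ₀=109.5°): φ=39.26306000°, λ−λ₀=25.71500400°
convergence γ = 17.04989786°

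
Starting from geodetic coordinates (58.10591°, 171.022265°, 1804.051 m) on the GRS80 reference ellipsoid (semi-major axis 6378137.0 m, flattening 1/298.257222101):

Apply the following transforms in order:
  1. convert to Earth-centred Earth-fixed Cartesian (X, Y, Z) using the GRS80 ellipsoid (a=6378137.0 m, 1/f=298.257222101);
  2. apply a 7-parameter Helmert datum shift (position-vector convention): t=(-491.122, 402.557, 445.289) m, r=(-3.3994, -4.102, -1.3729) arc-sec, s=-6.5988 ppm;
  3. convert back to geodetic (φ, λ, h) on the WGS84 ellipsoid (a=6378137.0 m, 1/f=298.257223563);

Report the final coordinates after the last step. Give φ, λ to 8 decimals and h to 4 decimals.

start: φ=58.105910°, λ=171.022265°, h=1804.051 m
→ ECEF (a=6378137.000, f=1/298.257222101): X=-3337611.1327, Y=527296.2297, Z=5393511.1442
→ Helmert 7p (PV): X=-3338183.9812, Y=527806.4108, Z=5393845.7775
→ geod (Bowring, a=6378137.000): φ=58.10257836°, λ=171.01523728°, h=2429.2087 m

φ=58.10257836°, λ=171.01523728°, h=2429.2087 m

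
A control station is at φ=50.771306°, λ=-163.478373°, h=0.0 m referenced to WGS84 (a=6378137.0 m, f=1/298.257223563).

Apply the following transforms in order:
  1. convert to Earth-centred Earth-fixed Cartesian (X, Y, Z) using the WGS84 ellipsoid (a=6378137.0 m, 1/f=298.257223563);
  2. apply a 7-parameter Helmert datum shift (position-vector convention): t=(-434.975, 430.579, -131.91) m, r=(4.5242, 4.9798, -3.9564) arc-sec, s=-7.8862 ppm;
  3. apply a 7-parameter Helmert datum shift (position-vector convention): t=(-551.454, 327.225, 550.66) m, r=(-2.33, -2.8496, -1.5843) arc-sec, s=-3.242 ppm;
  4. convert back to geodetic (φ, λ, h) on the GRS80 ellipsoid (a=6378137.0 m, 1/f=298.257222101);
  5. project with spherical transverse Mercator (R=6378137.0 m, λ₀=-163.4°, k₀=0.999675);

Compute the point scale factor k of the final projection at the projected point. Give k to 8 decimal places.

start: φ=50.771306°, λ=-163.478373°, h=0.000 m
→ ECEF (a=6378137.000, f=1/298.257223563): X=-3874895.5242, Y=-1149387.4855, Z=4917494.4675
→ Helmert 7p (PV): X=-3875203.2665, Y=-1148981.3769, Z=4917392.1167
→ Helmert 7p (PV): X=-3875818.9170, Y=-1148565.1145, Z=4917886.2768
→ geod (Bowring, a=6378137.000): φ=50.76899678°, λ=-163.49326961°, h=715.5576 m
→ into tm (λ₀=-163.4°): φ=50.76899678°, λ−λ₀=-0.09326961°
scale k = 0.99967553

0.99967553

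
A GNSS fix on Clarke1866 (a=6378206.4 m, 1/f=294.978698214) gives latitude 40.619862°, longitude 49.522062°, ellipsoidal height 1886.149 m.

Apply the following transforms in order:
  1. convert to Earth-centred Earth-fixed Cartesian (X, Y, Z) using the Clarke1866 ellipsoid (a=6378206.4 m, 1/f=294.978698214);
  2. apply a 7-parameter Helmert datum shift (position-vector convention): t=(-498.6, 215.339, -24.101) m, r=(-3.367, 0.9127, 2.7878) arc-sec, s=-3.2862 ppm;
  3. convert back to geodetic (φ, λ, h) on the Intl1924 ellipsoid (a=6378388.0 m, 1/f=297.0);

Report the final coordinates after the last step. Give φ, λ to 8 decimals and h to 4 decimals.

φ=40.61845454°, λ=49.52932167°, h=1484.2863 m

start: φ=40.619862°, λ=49.522062°, h=1886.149 m
→ ECEF (a=6378206.400, f=1/294.978698214): X=3148234.7535, Y=3688984.6827, Z=4131501.1628
→ Helmert 7p (PV): X=3147694.2304, Y=3689297.8903, Z=4131389.3367
→ geod (Bowring, a=6378388.000): φ=40.61845454°, λ=49.52932167°, h=1484.2863 m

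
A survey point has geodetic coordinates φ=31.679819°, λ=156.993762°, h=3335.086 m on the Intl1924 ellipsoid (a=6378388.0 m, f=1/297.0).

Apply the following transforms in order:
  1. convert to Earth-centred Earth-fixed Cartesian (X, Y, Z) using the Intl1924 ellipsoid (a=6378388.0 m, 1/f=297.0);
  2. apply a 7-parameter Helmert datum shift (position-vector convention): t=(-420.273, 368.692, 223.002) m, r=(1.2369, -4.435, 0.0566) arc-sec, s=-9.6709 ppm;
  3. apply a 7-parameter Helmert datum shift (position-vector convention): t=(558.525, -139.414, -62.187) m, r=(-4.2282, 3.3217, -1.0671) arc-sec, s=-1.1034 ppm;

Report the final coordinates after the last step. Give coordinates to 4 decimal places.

start: φ=31.679819°, λ=156.993762°, h=3335.086 m
→ ECEF (a=6378388.000, f=1/297.0): X=-5003505.0444, Y=2124504.8160, Z=3332071.5260
→ Helmert 7p (PV): X=-5003949.1558, Y=2124831.6081, Z=3332167.4619
→ Helmert 7p (PV): X=-5003320.4554, Y=2124784.0428, Z=3332138.6253

X=-5003320.4554 m, Y=2124784.0428 m, Z=3332138.6253 m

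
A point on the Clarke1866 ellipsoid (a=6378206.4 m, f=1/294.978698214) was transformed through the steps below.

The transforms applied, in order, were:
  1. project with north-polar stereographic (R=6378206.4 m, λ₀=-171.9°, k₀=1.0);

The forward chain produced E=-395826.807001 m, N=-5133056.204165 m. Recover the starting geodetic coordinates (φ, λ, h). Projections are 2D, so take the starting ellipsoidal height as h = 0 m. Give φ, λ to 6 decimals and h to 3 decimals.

start: E=-395826.8070, N=-5133056.2042 m
→ stereo⁻¹: φ=46.04348400°, λ=-176.30953900°

φ=46.043484°, λ=-176.309539°, h=0.000 m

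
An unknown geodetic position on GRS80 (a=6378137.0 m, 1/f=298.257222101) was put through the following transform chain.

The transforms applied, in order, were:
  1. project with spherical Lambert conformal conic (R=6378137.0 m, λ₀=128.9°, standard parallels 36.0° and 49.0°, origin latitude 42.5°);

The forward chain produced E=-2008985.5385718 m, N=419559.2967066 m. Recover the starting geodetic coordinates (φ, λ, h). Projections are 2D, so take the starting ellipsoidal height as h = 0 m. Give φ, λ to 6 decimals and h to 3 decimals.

start: E=-2008985.5386, N=419559.2967 m
→ lcc⁻¹: φ=43.54276800°, λ=103.46350300°

φ=43.542768°, λ=103.463503°, h=0.000 m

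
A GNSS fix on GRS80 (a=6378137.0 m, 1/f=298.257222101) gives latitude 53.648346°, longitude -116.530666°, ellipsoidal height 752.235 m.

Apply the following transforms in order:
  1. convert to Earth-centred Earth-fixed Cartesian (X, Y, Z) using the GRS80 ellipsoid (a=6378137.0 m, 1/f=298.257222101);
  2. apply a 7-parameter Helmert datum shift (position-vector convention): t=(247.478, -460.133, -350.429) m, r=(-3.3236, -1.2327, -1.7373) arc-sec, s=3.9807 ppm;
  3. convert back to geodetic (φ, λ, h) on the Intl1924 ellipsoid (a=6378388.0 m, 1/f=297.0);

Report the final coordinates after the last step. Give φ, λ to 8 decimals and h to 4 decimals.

φ=53.64575644°, λ=-116.52566328°, h=482.2860 m

start: φ=53.648346°, λ=-116.530666°, h=752.235 m
→ ECEF (a=6378137.000, f=1/298.257222101): X=-1692571.9909, Y=-3390228.9404, Z=5114246.9154
→ Helmert 7p (PV): X=-1692390.3698, Y=-3390605.9053, Z=5113961.3572
→ geod (Bowring, a=6378388.000): φ=53.64575644°, λ=-116.52566328°, h=482.2860 m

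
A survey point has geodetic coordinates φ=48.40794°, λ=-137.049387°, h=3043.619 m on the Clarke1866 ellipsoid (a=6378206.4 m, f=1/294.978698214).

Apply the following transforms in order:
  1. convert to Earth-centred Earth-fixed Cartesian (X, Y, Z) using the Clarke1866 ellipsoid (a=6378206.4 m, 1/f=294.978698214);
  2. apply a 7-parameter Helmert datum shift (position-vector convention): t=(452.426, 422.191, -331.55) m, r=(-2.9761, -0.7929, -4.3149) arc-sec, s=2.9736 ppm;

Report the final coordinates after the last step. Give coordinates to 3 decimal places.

X=-3106035.069 m, Y=-2891215.306 m, Z=4748892.528 m

start: φ=48.407940°, λ=-137.049387°, h=3043.619 m
→ ECEF (a=6378206.400, f=1/294.978698214): X=-3106399.5078, Y=-2891762.4061, Z=4749180.1731
→ Helmert 7p (PV): X=-3106035.0689, Y=-2891215.3064, Z=4748892.5280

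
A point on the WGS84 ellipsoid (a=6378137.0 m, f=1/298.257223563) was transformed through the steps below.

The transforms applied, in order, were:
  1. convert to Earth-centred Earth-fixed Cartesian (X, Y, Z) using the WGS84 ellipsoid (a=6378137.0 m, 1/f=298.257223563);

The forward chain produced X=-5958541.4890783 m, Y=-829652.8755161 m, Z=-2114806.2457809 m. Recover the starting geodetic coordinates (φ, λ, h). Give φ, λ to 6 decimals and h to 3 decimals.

start: X=-5958541.4891, Y=-829652.8755, Z=-2114806.2458 m
→ geod (Bowring, a=6378137.000): φ=-19.48875000°, λ=-172.07323800°, h=1132.7390 m

φ=-19.488750°, λ=-172.073238°, h=1132.739 m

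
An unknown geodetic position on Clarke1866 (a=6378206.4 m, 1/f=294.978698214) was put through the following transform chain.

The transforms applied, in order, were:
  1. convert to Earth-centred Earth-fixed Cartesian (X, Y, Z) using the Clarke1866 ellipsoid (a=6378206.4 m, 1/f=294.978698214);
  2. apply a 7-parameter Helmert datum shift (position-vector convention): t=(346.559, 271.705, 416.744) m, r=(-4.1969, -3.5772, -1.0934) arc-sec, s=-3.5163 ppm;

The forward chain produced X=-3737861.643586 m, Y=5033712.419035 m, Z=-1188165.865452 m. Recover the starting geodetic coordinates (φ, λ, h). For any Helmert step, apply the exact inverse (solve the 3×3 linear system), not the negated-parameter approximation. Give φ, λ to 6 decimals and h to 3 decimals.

start: X=-3737861.6436, Y=5033712.4190, Z=-1188165.8655 m
→ Helmert⁻¹: X=-3738268.6399, Y=5033462.7777, Z=-1188419.5404
→ geod (Bowring, a=6378206.400): φ=-10.80427500°, λ=126.60065500°, h=3984.4240 m

φ=-10.804275°, λ=126.600655°, h=3984.424 m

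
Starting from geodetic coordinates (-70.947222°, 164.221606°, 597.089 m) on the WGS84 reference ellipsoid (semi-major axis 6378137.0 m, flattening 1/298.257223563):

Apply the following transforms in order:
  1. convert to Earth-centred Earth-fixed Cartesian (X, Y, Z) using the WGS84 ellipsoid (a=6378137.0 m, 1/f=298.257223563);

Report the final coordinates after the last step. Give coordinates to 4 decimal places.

start: φ=-70.947222°, λ=164.221606°, h=597.089 m
→ ECEF (a=6378137.000, f=1/298.257223563): X=-2009827.7194, Y=567905.4213, Z=-6006926.4235

X=-2009827.7194 m, Y=567905.4213 m, Z=-6006926.4235 m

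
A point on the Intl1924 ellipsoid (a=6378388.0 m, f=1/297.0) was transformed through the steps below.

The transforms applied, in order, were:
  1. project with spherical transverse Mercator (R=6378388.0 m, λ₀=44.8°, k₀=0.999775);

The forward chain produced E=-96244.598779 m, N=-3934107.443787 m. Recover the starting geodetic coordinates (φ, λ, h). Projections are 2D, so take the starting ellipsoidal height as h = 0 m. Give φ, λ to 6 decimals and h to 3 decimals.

φ=-35.342623°, λ=43.739909°, h=0.000 m

start: E=-96244.5988, N=-3934107.4438 m
→ tm⁻¹: φ=-35.34262300°, λ=43.73990900°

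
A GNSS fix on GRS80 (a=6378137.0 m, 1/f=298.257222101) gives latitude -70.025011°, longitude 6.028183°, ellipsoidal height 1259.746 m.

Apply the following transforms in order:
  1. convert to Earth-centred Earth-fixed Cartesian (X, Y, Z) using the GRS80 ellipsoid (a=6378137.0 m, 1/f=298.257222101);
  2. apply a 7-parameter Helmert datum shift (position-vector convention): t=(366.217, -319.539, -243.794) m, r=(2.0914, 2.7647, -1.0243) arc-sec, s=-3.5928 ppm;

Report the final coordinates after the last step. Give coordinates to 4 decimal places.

start: φ=-70.025011°, λ=6.028183°, h=1259.746 m
→ ECEF (a=6378137.000, f=1/298.257222101): X=2173649.4414, Y=229540.8175, Z=-5973177.7292
→ Helmert 7p (PV): X=2173928.9267, Y=229270.2238, Z=-5973426.8701

X=2173928.9267 m, Y=229270.2238 m, Z=-5973426.8701 m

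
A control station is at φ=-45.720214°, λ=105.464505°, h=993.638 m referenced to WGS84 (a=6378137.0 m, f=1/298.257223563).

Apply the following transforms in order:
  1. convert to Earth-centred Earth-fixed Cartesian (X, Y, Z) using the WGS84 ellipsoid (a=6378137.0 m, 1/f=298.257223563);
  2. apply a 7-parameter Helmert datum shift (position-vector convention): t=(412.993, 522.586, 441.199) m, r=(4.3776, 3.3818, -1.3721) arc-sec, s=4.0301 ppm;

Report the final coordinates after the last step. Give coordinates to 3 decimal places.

X=-1189213.002 m, Y=4300456.355 m, Z=-4543768.389 m

start: φ=-45.720214°, λ=105.464505°, h=993.638 m
→ ECEF (a=6378137.000, f=1/298.257223563): X=-1189575.2978, Y=4299812.0823, Z=-4544302.0337
→ Helmert 7p (PV): X=-1189213.0020, Y=4300456.3552, Z=-4543768.3888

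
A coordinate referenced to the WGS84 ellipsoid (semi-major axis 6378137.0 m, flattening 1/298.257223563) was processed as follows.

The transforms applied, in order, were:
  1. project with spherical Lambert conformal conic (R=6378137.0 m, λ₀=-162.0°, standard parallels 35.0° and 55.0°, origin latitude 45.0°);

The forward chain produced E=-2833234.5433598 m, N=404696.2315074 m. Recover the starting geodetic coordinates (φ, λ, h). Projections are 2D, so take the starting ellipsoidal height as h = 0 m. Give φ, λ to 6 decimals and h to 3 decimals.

φ=42.757753°, λ=161.609990°, h=0.000 m

start: E=-2833234.5434, N=404696.2315 m
→ lcc⁻¹: φ=42.75775300°, λ=161.60999000°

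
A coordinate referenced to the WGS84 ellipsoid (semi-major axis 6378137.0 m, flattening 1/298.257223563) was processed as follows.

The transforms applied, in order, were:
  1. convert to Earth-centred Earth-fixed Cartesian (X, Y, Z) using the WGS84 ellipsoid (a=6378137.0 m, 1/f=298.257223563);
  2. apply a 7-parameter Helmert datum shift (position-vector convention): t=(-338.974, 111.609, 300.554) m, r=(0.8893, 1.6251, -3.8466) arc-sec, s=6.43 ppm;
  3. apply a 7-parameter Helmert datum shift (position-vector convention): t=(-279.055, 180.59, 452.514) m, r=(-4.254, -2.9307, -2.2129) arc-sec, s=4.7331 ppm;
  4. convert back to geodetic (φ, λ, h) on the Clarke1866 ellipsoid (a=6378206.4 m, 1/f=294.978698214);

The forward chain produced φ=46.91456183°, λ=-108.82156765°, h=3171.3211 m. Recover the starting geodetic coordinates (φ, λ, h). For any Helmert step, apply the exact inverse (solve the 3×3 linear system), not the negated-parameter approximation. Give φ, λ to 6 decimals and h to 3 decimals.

φ=46.906529°, λ=-108.810288°, h=2545.459 m

start: φ=46.914562°, λ=-108.821568°, h=3171.321 m
→ ECEF (a=6378206.400, f=1/294.978698214): X=-1408867.7458, Y=-4133420.9645, Z=4637393.9724
→ Helmert⁻¹: X=-1408471.7933, Y=-4133692.7309, Z=4636854.2704
→ Helmert⁻¹: X=-1408083.2046, Y=-4133784.0287, Z=4636530.6322
→ geod (Bowring, a=6378137.000): φ=46.90652900°, λ=-108.81028800°, h=2545.4590 m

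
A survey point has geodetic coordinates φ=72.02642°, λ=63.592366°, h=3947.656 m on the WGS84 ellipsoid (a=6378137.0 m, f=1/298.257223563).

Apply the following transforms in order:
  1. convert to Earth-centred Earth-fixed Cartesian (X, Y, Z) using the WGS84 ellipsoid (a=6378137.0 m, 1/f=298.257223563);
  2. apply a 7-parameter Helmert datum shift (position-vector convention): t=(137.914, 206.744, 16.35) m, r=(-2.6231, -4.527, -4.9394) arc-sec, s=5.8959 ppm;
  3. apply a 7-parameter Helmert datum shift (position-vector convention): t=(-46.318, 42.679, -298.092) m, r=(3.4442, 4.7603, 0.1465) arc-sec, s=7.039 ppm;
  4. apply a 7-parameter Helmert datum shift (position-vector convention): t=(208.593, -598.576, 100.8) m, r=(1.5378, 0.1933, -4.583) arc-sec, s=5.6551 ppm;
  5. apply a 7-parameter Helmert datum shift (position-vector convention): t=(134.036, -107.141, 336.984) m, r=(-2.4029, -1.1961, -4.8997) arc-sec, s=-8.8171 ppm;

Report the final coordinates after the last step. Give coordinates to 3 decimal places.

X=879093.542 m, Y=1768738.757 m, Z=6048569.713 m

start: φ=72.026420°, λ=63.592366°, h=3947.656 m
→ ECEF (a=6378137.000, f=1/298.257223563): X=878550.8517, Y=1769237.2818, Z=6048351.6487
→ Helmert 7p (PV): X=878603.5665, Y=1769510.3366, Z=6048400.4415
→ Helmert 7p (PV): X=878701.7657, Y=1769465.0986, Z=6048154.1946
→ Helmert 7p (PV): X=878960.3118, Y=1768811.9131, Z=6048301.5663
→ Helmert 7p (PV): X=879093.5418, Y=1768738.7569, Z=6048569.7130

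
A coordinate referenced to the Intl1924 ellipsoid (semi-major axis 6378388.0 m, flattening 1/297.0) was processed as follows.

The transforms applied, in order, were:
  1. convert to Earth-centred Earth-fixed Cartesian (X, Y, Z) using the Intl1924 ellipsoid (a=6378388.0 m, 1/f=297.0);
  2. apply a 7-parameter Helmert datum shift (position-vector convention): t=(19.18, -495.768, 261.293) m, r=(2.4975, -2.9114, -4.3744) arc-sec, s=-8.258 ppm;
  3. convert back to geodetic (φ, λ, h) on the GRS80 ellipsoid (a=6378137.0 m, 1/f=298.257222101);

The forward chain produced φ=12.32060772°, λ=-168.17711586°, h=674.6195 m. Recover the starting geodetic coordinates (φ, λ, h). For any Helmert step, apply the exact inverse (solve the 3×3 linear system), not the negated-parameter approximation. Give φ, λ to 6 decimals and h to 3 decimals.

start: φ=12.320608°, λ=-168.177116°, h=674.619 m
→ ECEF (a=6378137.000, f=1/298.257222101): X=-6100624.4202, Y=-1277030.0087, Z=1352217.4060
→ Helmert⁻¹: X=-6100647.8205, Y=-1276657.7919, Z=1352068.8454
→ geod (Bowring, a=6378388.000): φ=12.31974200°, λ=-168.18050900°, h=343.9480 m

φ=12.319742°, λ=-168.180509°, h=343.948 m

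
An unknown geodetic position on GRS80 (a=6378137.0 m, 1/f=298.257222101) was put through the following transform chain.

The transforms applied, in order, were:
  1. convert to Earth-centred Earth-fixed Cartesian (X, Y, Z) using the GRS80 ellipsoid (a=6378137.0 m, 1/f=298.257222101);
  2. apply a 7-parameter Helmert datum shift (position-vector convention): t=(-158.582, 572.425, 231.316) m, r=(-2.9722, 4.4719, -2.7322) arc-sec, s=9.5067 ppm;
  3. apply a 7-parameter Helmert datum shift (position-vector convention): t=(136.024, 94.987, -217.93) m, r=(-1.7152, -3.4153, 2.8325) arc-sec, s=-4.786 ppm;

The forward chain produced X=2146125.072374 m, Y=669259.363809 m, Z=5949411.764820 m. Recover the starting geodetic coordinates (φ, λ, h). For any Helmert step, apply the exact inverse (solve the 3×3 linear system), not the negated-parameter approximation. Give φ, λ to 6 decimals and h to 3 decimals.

φ=69.429350°, λ=17.300354°, h=456.389 m

start: X=2146125.0724, Y=669259.3638, Z=5949411.7648 m
→ Helmert⁻¹: X=2146107.0203, Y=669088.6341, Z=5949628.1988
→ Helmert⁻¹: X=2146107.3590, Y=668452.5527, Z=5949396.4848
→ geod (Bowring, a=6378137.000): φ=69.42935000°, λ=17.30035400°, h=456.3890 m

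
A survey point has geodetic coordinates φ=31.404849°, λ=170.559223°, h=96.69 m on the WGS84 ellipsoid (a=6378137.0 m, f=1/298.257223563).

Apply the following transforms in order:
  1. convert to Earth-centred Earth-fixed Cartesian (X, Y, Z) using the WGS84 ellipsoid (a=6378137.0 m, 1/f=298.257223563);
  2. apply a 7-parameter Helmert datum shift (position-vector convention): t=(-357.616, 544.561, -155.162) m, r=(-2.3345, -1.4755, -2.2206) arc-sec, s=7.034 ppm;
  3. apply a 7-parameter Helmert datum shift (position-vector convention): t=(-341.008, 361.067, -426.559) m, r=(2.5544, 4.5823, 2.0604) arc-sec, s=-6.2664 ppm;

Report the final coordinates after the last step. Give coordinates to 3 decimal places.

start: φ=31.404849°, λ=170.559223°, h=96.690 m
→ ECEF (a=6378137.000, f=1/298.257223563): X=-5375018.9416, Y=893759.2818, Z=3304337.4031
→ Helmert 7p (PV): X=-5375428.3809, Y=894405.3948, Z=3304156.9181
→ Helmert 7p (PV): X=-5375671.2352, Y=894666.2431, Z=3303840.1479

X=-5375671.235 m, Y=894666.243 m, Z=3303840.148 m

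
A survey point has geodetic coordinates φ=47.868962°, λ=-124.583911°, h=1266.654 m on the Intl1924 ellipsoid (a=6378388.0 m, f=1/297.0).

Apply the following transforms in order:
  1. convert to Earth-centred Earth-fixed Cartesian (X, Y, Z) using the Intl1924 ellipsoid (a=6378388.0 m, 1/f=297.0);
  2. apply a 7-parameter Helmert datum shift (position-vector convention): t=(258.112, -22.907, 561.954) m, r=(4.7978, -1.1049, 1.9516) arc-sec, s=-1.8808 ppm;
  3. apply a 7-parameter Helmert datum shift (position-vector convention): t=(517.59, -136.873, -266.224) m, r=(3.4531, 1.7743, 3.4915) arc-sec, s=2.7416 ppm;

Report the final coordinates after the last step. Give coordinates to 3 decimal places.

start: φ=47.868962°, λ=-124.583911°, h=1266.654 m
→ ECEF (a=6378388.000, f=1/297.0): X=-2433687.8283, Y=-3529951.6084, Z=4708142.0254
→ Helmert 7p (PV): X=-2433416.9601, Y=-3530100.4158, Z=4708599.9799
→ Helmert 7p (PV): X=-2432805.7827, Y=-3530366.9856, Z=4708308.4995

X=-2432805.783 m, Y=-3530366.986 m, Z=4708308.500 m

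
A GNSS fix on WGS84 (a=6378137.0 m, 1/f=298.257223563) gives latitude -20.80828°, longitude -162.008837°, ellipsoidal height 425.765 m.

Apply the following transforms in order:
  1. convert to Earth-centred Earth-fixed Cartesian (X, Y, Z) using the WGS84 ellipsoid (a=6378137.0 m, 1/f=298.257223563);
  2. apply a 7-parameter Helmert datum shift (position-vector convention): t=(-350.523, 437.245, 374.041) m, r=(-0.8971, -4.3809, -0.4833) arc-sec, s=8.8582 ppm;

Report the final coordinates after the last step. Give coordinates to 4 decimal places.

start: φ=-20.808280°, λ=-162.008837°, h=425.765 m
→ ECEF (a=6378137.000, f=1/298.257223563): X=-5673371.4296, Y=-1842422.7595, Z=-2251716.9992
→ Helmert 7p (PV): X=-5673728.7004, Y=-1841998.3350, Z=-2251475.3901

X=-5673728.7004 m, Y=-1841998.3350 m, Z=-2251475.3901 m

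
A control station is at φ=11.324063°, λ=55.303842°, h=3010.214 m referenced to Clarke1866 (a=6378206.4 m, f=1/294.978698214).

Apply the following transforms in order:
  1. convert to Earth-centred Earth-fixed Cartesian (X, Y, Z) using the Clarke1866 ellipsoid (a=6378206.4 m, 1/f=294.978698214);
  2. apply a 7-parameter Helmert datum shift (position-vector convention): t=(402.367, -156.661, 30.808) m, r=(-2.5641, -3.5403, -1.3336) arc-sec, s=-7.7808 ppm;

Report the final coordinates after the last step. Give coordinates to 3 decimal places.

X=3562481.863 m, Y=5144851.794 m, Z=1244706.211 m

start: φ=11.324063°, λ=55.303842°, h=3010.214 m
→ ECEF (a=6378206.400, f=1/294.978698214): X=3562095.3104, Y=5145056.0455, Z=1244687.9068
→ Helmert 7p (PV): X=3562481.8630, Y=5144851.7941, Z=1244706.2107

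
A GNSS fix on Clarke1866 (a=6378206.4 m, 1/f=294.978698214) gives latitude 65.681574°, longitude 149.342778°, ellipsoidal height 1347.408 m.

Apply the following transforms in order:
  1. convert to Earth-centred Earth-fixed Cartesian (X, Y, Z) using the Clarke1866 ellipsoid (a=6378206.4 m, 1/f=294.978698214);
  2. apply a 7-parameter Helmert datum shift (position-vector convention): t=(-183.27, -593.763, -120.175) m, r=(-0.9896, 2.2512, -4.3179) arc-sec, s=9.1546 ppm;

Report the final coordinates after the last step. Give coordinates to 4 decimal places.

start: φ=65.681574°, λ=149.342778°, h=1347.408 m
→ ECEF (a=6378206.400, f=1/294.978698214): X=-2266336.6564, Y=1343364.6222, Z=5790453.3202
→ Helmert 7p (PV): X=-2266449.3536, Y=1342858.3818, Z=5790404.4447

X=-2266449.3536 m, Y=1342858.3818 m, Z=5790404.4447 m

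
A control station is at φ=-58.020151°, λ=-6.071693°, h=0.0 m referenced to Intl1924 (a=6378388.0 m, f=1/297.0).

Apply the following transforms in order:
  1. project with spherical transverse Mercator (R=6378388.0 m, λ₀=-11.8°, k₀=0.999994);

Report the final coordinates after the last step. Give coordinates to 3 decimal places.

E=337488.077 m, N=-6473317.987 m

start: φ=-58.020151°, λ=-6.071693°, h=0.000 m
→ tm (R=6378388.0, λ₀=-11.8°): E=337488.0765, N=-6473317.9869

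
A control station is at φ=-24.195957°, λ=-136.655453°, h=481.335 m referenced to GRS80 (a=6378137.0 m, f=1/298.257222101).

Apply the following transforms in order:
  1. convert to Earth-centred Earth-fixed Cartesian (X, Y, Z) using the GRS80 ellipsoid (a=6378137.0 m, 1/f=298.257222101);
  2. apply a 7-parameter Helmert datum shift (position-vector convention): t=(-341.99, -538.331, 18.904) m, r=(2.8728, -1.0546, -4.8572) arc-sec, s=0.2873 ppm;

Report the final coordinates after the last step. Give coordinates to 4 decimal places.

start: φ=-24.195957°, λ=-136.655453°, h=481.335 m
→ ECEF (a=6378137.000, f=1/298.257222101): X=-4233641.5588, Y=-3995801.2133, Z=-2598293.2724
→ Helmert 7p (PV): X=-4234065.5751, Y=-3996204.8086, Z=-2598352.4133

X=-4234065.5751 m, Y=-3996204.8086 m, Z=-2598352.4133 m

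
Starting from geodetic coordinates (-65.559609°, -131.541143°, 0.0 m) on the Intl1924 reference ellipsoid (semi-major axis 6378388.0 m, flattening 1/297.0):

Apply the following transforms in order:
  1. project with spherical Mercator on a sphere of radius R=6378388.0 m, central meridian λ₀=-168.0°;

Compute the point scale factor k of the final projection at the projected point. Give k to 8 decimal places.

2.41693993

start: φ=-65.559609°, λ=-131.541143°, h=0.000 m
→ into merc (λ₀=-168.0°): φ=-65.55960900°, λ−λ₀=36.45885700°
scale k = 2.41693993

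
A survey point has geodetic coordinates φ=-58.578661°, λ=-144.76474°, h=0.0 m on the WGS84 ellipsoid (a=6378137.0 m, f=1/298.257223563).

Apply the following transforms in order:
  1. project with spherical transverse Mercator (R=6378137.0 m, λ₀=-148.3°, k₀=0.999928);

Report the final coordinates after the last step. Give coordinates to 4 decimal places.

E=205090.7096 m, N=-6525879.2487 m

start: φ=-58.578661°, λ=-144.764740°, h=0.000 m
→ tm (R=6378137.0, λ₀=-148.3°): E=205090.7096, N=-6525879.2487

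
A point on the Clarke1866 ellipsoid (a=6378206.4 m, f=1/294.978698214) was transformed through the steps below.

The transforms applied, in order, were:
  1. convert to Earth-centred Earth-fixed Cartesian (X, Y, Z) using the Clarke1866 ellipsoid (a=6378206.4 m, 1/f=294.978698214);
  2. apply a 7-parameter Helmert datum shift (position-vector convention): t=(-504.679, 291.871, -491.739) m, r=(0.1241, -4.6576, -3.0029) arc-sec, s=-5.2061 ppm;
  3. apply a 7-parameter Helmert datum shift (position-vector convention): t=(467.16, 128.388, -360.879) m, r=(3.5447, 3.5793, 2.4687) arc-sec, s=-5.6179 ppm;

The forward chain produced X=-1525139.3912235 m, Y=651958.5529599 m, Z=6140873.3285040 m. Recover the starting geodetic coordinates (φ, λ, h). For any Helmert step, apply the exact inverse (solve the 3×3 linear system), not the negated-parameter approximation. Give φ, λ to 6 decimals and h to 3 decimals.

φ=74.986342°, λ=156.863599°, h=3723.164 m

start: X=-1525139.3912, Y=651958.5530, Z=6140873.3285 m
→ Helmert⁻¹: X=-1525713.8873, Y=651957.6258, Z=6141231.0289
→ Helmert⁻¹: X=-1525087.9500, Y=651650.6397, Z=6141788.7880
→ geod (Bowring, a=6378206.400): φ=74.98634200°, λ=156.86359900°, h=3723.1640 m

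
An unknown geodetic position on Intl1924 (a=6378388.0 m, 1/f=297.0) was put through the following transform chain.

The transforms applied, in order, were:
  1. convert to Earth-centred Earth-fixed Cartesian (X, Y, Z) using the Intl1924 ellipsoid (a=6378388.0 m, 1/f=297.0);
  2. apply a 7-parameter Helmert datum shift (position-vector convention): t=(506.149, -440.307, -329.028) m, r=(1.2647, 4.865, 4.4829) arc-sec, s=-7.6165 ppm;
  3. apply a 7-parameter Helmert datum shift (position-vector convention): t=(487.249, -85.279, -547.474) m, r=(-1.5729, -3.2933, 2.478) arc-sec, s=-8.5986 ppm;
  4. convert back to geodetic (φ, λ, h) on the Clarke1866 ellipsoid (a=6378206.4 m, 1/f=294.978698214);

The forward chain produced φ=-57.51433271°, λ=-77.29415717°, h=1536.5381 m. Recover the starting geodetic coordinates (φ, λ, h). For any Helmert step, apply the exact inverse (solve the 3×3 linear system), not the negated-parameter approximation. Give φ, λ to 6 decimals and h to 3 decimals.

start: φ=-57.514333°, λ=-77.294157°, h=1536.538 m
→ ECEF (a=6378206.400, f=1/294.978698214): X=755462.0602, Y=-3350656.3026, Z=-5357976.1602
→ Helmert⁻¹: X=754855.5103, Y=-3350568.0483, Z=-5357512.3555
→ Helmert⁻¹: X=754408.6500, Y=-3350202.5011, Z=-5357185.7956
→ geod (Bowring, a=6378388.000): φ=-57.51443400°, λ=-77.30963700°, h=221.9390 m

φ=-57.514434°, λ=-77.309637°, h=221.939 m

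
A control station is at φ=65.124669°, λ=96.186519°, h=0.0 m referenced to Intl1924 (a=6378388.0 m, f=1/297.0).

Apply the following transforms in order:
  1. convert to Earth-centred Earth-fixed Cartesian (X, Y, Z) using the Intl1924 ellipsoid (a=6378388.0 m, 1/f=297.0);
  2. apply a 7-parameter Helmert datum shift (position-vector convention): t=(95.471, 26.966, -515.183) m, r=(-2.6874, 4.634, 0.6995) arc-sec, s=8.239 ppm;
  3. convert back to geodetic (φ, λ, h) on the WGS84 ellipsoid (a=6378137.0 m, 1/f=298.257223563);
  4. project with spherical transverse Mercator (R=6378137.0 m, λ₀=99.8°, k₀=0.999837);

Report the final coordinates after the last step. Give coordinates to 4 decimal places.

start: φ=65.124669°, λ=96.186519°, h=0.000 m
→ ECEF (a=6378388.000, f=1/297.0): X=-289942.0926, Y=2674823.8361, Z=5763700.5682
→ Helmert 7p (PV): X=-289728.5916, Y=2674946.9519, Z=5763204.5361
→ geod (Bowring, a=6378137.000): φ=65.12136182°, λ=96.18171647°, h=-232.3465 m
→ tm (R=6378137.0, λ₀=99.8°): E=-169350.4771, N=7252948.4852

E=-169350.4771 m, N=7252948.4852 m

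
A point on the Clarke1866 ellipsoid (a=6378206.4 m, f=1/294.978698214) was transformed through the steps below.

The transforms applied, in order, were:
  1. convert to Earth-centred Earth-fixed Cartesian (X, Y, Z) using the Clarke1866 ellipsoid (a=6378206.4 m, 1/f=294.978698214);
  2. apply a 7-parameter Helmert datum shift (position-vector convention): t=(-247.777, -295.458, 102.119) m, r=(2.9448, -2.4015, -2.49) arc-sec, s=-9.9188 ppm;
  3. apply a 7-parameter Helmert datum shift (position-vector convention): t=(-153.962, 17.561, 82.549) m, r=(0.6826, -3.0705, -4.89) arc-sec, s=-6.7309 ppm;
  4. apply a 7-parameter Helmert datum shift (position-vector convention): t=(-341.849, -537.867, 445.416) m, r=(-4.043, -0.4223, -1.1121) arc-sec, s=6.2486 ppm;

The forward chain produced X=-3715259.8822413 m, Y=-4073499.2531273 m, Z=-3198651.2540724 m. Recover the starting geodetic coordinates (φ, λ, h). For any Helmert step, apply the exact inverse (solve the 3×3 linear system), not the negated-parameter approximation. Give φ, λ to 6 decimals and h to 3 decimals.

φ=-30.299056°, λ=-132.364962°, h=693.956 m

start: X=-3715259.8822, Y=-4073499.2531, Z=-3198651.2541 m
→ Helmert⁻¹: X=-3714879.4107, Y=-4072893.2586, Z=-3199148.9074
→ Helmert⁻¹: X=-3714701.5150, Y=-4073036.8872, Z=-3199184.2134
→ Helmert⁻¹: X=-3714478.6620, Y=-4072872.3415, Z=-3199216.6713
→ geod (Bowring, a=6378206.400): φ=-30.29905600°, λ=-132.36496200°, h=693.9560 m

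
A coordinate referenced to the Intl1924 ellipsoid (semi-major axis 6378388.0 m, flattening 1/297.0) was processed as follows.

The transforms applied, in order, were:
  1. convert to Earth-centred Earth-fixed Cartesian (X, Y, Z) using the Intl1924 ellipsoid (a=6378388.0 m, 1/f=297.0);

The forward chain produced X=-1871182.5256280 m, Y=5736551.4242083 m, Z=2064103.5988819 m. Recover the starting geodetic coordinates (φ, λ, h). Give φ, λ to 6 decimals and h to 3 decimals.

start: X=-1871182.5256, Y=5736551.4242, Z=2064103.5989 m
→ geod (Bowring, a=6378388.000): φ=19.00333600°, λ=108.06559900°, h=1165.3230 m

φ=19.003336°, λ=108.065599°, h=1165.323 m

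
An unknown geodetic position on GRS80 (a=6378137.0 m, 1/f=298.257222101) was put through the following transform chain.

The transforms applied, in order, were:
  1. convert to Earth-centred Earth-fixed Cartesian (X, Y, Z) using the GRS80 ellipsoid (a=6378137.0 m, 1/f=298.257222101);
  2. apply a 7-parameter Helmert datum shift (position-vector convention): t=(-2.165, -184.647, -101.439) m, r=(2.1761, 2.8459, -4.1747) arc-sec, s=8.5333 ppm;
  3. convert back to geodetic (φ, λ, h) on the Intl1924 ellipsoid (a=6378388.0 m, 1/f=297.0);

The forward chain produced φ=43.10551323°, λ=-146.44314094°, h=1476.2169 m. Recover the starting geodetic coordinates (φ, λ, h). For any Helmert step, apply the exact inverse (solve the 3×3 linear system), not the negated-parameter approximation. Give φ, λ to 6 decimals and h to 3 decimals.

start: φ=43.105513°, λ=-146.443141°, h=1476.217 m
→ ECEF (a=6378388.000, f=1/297.0): X=-3887723.0829, Y=-2578779.7130, Z=4337151.8539
→ Helmert⁻¹: X=-3887695.3949, Y=-2578605.9898, Z=4337189.8468
→ geod (Bowring, a=6378137.000): φ=43.10567500°, λ=-146.44473100°, h=1623.6360 m

φ=43.105675°, λ=-146.444731°, h=1623.636 m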